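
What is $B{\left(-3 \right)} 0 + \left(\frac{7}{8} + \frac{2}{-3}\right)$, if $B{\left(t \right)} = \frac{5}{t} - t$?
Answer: $\frac{5}{24} \approx 0.20833$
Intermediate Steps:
$B{\left(t \right)} = - t + \frac{5}{t}$
$B{\left(-3 \right)} 0 + \left(\frac{7}{8} + \frac{2}{-3}\right) = \left(\left(-1\right) \left(-3\right) + \frac{5}{-3}\right) 0 + \left(\frac{7}{8} + \frac{2}{-3}\right) = \left(3 + 5 \left(- \frac{1}{3}\right)\right) 0 + \left(7 \cdot \frac{1}{8} + 2 \left(- \frac{1}{3}\right)\right) = \left(3 - \frac{5}{3}\right) 0 + \left(\frac{7}{8} - \frac{2}{3}\right) = \frac{4}{3} \cdot 0 + \frac{5}{24} = 0 + \frac{5}{24} = \frac{5}{24}$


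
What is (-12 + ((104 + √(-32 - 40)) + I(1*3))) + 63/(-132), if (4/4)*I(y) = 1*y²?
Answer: 4423/44 + 6*I*√2 ≈ 100.52 + 8.4853*I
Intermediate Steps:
I(y) = y² (I(y) = 1*y² = y²)
(-12 + ((104 + √(-32 - 40)) + I(1*3))) + 63/(-132) = (-12 + ((104 + √(-32 - 40)) + (1*3)²)) + 63/(-132) = (-12 + ((104 + √(-72)) + 3²)) + 63*(-1/132) = (-12 + ((104 + 6*I*√2) + 9)) - 21/44 = (-12 + (113 + 6*I*√2)) - 21/44 = (101 + 6*I*√2) - 21/44 = 4423/44 + 6*I*√2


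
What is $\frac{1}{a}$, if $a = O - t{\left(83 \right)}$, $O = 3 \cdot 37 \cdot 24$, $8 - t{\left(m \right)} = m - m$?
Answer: $\frac{1}{2656} \approx 0.00037651$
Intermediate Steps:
$t{\left(m \right)} = 8$ ($t{\left(m \right)} = 8 - \left(m - m\right) = 8 - 0 = 8 + 0 = 8$)
$O = 2664$ ($O = 111 \cdot 24 = 2664$)
$a = 2656$ ($a = 2664 - 8 = 2656$)
$\frac{1}{a} = \frac{1}{2656}$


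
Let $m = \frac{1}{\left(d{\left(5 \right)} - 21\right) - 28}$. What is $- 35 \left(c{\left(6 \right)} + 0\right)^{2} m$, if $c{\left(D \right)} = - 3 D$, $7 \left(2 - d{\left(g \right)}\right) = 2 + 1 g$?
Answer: $\frac{945}{4} \approx 236.25$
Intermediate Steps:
$d{\left(g \right)} = \frac{12}{7} - \frac{g}{7}$ ($d{\left(g \right)} = 2 - \frac{2 + 1 g}{7} = 2 - \frac{2 + g}{7} = 2 - \left(\frac{2}{7} + \frac{g}{7}\right) = \frac{12}{7} - \frac{g}{7}$)
$m = - \frac{1}{48}$ ($m = \frac{1}{\left(\left(\frac{12}{7} - \frac{5}{7}\right) - 21\right) - 28} = \frac{1}{\left(1 - 21\right) - 28} = \frac{1}{-20 - 28} = \frac{1}{-48} = - \frac{1}{48} \approx -0.020833$)
$- 35 \left(c{\left(6 \right)} + 0\right)^{2} m = - 35 \left(\left(-3\right) 6 + 0\right)^{2} \left(- \frac{1}{48}\right) = - 35 \left(-18 + 0\right)^{2} \left(- \frac{1}{48}\right) = - 35 \left(-18\right)^{2} \left(- \frac{1}{48}\right) = \left(-35\right) 324 \left(- \frac{1}{48}\right) = \left(-11340\right) \left(- \frac{1}{48}\right) = \frac{945}{4}$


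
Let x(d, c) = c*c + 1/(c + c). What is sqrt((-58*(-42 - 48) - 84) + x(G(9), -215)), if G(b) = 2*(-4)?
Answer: sqrt(9496648470)/430 ≈ 226.63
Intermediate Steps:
G(b) = -8
x(d, c) = c**2 + 1/(2*c)
sqrt((-58*(-42 - 48) - 84) + x(G(9), -215)) = sqrt((-58*(-42 - 48) - 84) + (1/2 + (-215)**3)/(-215)) = sqrt((-58*(-90) - 84) - (1/2 - 9938375)/215) = sqrt((5220 - 84) - 1/215*(-19876749/2)) = sqrt(5136 + 19876749/430) = sqrt(22085229/430) = sqrt(9496648470)/430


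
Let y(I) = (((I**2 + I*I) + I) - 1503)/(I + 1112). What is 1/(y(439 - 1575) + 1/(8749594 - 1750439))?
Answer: -55993240/6015430763897 ≈ -9.3083e-6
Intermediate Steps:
y(I) = (-1503 + I + 2*I**2)/(1112 + I) (y(I) = (((I**2 + I**2) + I) - 1503)/(1112 + I) = ((2*I**2 + I) - 1503)/(1112 + I) = ((I + 2*I**2) - 1503)/(1112 + I) = (-1503 + I + 2*I**2)/(1112 + I))
1/(y(439 - 1575) + 1/(8749594 - 1750439)) = 1/((-1503 + (439 - 1575) + 2*(439 - 1575)**2)/(1112 + (439 - 1575)) + 1/(8749594 - 1750439)) = 1/((-1503 - 1136 + 2*(-1136)**2)/(1112 - 1136) + 1/6999155) = 1/((-1503 - 1136 + 2*1290496)/(-24) + 1/6999155) = 1/(-(-1503 - 1136 + 2580992)/24 + 1/6999155) = 1/(-1/24*2578353 + 1/6999155) = 1/(-859451/8 + 1/6999155) = 1/(-6015430763897/55993240) = -55993240/6015430763897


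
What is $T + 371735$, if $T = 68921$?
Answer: $440656$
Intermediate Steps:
$T + 371735 = 68921 + 371735 = 440656$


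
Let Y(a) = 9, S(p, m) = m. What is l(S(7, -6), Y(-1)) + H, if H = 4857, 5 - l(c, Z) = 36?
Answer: 4826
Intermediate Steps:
l(c, Z) = -31 (l(c, Z) = 5 - 1*36 = 5 - 36 = -31)
l(S(7, -6), Y(-1)) + H = -31 + 4857 = 4826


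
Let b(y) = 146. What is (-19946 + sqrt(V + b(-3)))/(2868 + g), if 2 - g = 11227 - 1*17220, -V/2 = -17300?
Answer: -19946/8863 + sqrt(34746)/8863 ≈ -2.2294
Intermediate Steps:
V = 34600 (V = -2*(-17300) = 34600)
g = 5995 (g = 2 - (11227 - 1*17220) = 2 - (11227 - 17220) = 2 - 1*(-5993) = 2 + 5993 = 5995)
(-19946 + sqrt(V + b(-3)))/(2868 + g) = (-19946 + sqrt(34600 + 146))/(2868 + 5995) = (-19946 + sqrt(34746))/8863 = (-19946 + sqrt(34746))*(1/8863) = -19946/8863 + sqrt(34746)/8863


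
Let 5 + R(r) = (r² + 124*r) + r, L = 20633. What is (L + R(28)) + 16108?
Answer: 41020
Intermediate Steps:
R(r) = -5 + r² + 125*r (R(r) = -5 + ((r² + 124*r) + r) = -5 + (r² + 125*r) = -5 + r² + 125*r)
(L + R(28)) + 16108 = (20633 + (-5 + 28² + 125*28)) + 16108 = (20633 + (-5 + 784 + 3500)) + 16108 = (20633 + 4279) + 16108 = 24912 + 16108 = 41020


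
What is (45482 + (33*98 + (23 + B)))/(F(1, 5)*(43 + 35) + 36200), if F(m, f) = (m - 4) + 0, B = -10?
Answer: 48729/35966 ≈ 1.3549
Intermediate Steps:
F(m, f) = -4 + m (F(m, f) = (-4 + m) + 0 = -4 + m)
(45482 + (33*98 + (23 + B)))/(F(1, 5)*(43 + 35) + 36200) = (45482 + (33*98 + (23 - 10)))/((-4 + 1)*(43 + 35) + 36200) = (45482 + (3234 + 13))/(-3*78 + 36200) = (45482 + 3247)/(-234 + 36200) = 48729/35966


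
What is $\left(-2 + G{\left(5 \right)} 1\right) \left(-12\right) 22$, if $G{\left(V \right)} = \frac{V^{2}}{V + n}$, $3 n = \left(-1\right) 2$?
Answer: $- \frac{12936}{13} \approx -995.08$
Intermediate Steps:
$n = - \frac{2}{3}$ ($n = \frac{\left(-1\right) 2}{3} = \frac{1}{3} \left(-2\right) = - \frac{2}{3} \approx -0.66667$)
$G{\left(V \right)} = \frac{V^{2}}{- \frac{2}{3} + V}$ ($G{\left(V \right)} = \frac{V^{2}}{V - \frac{2}{3}} = \frac{V^{2}}{- \frac{2}{3} + V}$)
$\left(-2 + G{\left(5 \right)} 1\right) \left(-12\right) 22 = \left(-2 + \frac{3 \cdot 5^{2}}{-2 + 3 \cdot 5} \cdot 1\right) \left(-12\right) 22 = \left(-2 + 3 \cdot 25 \frac{1}{-2 + 15} \cdot 1\right) \left(-12\right) 22 = \left(-2 + 3 \cdot 25 \cdot \frac{1}{13} \cdot 1\right) \left(-12\right) 22 = \left(-2 + \frac{75}{13} \cdot 1\right) \left(-12\right) 22 = \left(-2 + \frac{75}{13}\right) \left(-12\right) 22 = \frac{49}{13} \left(-12\right) 22 = \left(- \frac{588}{13}\right) 22 = - \frac{12936}{13}$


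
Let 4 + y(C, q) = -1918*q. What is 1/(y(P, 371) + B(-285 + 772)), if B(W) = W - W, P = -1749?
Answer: -1/711582 ≈ -1.4053e-6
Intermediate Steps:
y(C, q) = -4 - 1918*q
B(W) = 0
1/(y(P, 371) + B(-285 + 772)) = 1/((-4 - 1918*371) + 0) = 1/((-4 - 711578) + 0) = 1/(-711582 + 0) = 1/(-711582) = -1/711582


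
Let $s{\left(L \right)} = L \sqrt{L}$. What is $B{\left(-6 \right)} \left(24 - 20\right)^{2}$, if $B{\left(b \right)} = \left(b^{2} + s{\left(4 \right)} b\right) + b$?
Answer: $-288$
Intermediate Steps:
$s{\left(L \right)} = L^{\frac{3}{2}}$
$B{\left(b \right)} = b^{2} + 9 b$ ($B{\left(b \right)} = \left(b^{2} + 4^{\frac{3}{2}} b\right) + b = \left(b^{2} + 8 b\right) + b = b^{2} + 9 b$)
$B{\left(-6 \right)} \left(24 - 20\right)^{2} = - 6 \left(9 - 6\right) \left(24 - 20\right)^{2} = \left(-6\right) 3 \cdot 4^{2} = \left(-18\right) 16 = -288$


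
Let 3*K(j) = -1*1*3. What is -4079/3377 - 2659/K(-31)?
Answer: 8975364/3377 ≈ 2657.8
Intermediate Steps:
K(j) = -1 (K(j) = (-1*1*3)/3 = (-1*3)/3 = (⅓)*(-3) = -1)
-4079/3377 - 2659/K(-31) = -4079/3377 - 2659/(-1) = -4079*1/3377 - 2659*(-1) = -4079/3377 + 2659 = 8975364/3377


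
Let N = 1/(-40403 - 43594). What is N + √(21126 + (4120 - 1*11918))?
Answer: -1/83997 + 28*√17 ≈ 115.45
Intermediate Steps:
N = -1/83997 (N = 1/(-83997) = -1/83997 ≈ -1.1905e-5)
N + √(21126 + (4120 - 1*11918)) = -1/83997 + √(21126 + (4120 - 1*11918)) = -1/83997 + √(21126 + (4120 - 11918)) = -1/83997 + √(21126 - 7798) = -1/83997 + √13328 = -1/83997 + 28*√17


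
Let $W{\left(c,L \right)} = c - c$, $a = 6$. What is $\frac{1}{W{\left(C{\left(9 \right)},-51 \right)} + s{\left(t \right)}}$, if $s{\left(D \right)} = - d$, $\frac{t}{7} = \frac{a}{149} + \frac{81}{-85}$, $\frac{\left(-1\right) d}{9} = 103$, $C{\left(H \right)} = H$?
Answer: $\frac{1}{927} \approx 0.0010787$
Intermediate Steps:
$d = -927$ ($d = \left(-9\right) 103 = -927$)
$W{\left(c,L \right)} = 0$
$t = - \frac{80913}{12665}$ ($t = 7 \left(\frac{6}{149} + \frac{81}{-85}\right) = 7 \left(6 \cdot \frac{1}{149} + 81 \left(- \frac{1}{85}\right)\right) = 7 \left(\frac{6}{149} - \frac{81}{85}\right) = 7 \left(- \frac{11559}{12665}\right) = - \frac{80913}{12665} \approx -6.3887$)
$s{\left(D \right)} = 927$ ($s{\left(D \right)} = \left(-1\right) \left(-927\right) = 927$)
$\frac{1}{W{\left(C{\left(9 \right)},-51 \right)} + s{\left(t \right)}} = \frac{1}{0 + 927} = \frac{1}{927}$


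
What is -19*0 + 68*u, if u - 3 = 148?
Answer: 10268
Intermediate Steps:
u = 151 (u = 3 + 148 = 151)
-19*0 + 68*u = -19*0 + 68*151 = 0 + 10268 = 10268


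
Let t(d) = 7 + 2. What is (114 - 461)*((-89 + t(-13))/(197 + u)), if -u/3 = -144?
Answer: 27760/629 ≈ 44.134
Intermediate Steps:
u = 432 (u = -3*(-144) = 432)
t(d) = 9
(114 - 461)*((-89 + t(-13))/(197 + u)) = (114 - 461)*((-89 + 9)/(197 + 432)) = -(-27760)/629 = -347*(-80/629) = 27760/629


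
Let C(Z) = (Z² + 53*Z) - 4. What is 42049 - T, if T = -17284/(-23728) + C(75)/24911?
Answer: 6213502450645/147772052 ≈ 42048.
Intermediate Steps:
C(Z) = -4 + Z² + 53*Z
T = 164563903/147772052 (T = -17284/(-23728) + (-4 + 75² + 53*75)/24911 = -17284*(-1/23728) + (-4 + 5625 + 3975)*(1/24911) = 4321/5932 + 9596*(1/24911) = 4321/5932 + 9596/24911 = 164563903/147772052 ≈ 1.1136)
42049 - T = 42049 - 1*164563903/147772052 = 42049 - 164563903/147772052 = 6213502450645/147772052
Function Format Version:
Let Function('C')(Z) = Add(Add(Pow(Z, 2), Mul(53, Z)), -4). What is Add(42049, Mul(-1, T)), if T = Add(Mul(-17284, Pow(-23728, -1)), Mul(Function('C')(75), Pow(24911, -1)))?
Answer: Rational(6213502450645, 147772052) ≈ 42048.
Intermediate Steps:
Function('C')(Z) = Add(-4, Pow(Z, 2), Mul(53, Z))
T = Rational(164563903, 147772052) (T = Add(Mul(-17284, Pow(-23728, -1)), Mul(Add(-4, Pow(75, 2), Mul(53, 75)), Pow(24911, -1))) = Add(Mul(-17284, Rational(-1, 23728)), Mul(Add(-4, 5625, 3975), Rational(1, 24911))) = Add(Rational(4321, 5932), Mul(9596, Rational(1, 24911))) = Add(Rational(4321, 5932), Rational(9596, 24911)) = Rational(164563903, 147772052) ≈ 1.1136)
Add(42049, Mul(-1, T)) = Add(42049, Mul(-1, Rational(164563903, 147772052))) = Add(42049, Rational(-164563903, 147772052)) = Rational(6213502450645, 147772052)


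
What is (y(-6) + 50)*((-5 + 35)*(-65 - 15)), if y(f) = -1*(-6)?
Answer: -134400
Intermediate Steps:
y(f) = 6
(y(-6) + 50)*((-5 + 35)*(-65 - 15)) = (6 + 50)*((-5 + 35)*(-65 - 15)) = 56*(30*(-80)) = 56*(-2400) = -134400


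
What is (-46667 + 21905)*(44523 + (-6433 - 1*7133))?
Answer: -766557234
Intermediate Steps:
(-46667 + 21905)*(44523 + (-6433 - 1*7133)) = -24762*(44523 + (-6433 - 7133)) = -24762*(44523 - 13566) = -24762*30957 = -766557234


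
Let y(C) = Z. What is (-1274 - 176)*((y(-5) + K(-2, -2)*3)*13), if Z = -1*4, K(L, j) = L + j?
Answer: 301600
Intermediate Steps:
Z = -4
y(C) = -4
(-1274 - 176)*((y(-5) + K(-2, -2)*3)*13) = (-1274 - 176)*((-4 + (-2 - 2)*3)*13) = -1450*(-4 - 4*3)*13 = -1450*(-4 - 12)*13 = -(-23200)*13 = -1450*(-208) = 301600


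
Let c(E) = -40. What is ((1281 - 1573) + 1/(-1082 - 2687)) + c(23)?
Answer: -1251309/3769 ≈ -332.00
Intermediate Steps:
((1281 - 1573) + 1/(-1082 - 2687)) + c(23) = ((1281 - 1573) + 1/(-1082 - 2687)) - 40 = (-292 + 1/(-3769)) - 40 = (-292 - 1/3769) - 40 = -1100549/3769 - 40 = -1251309/3769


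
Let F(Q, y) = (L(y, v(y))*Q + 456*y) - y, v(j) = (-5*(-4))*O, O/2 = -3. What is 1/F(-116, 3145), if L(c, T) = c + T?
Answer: 1/1080075 ≈ 9.2586e-7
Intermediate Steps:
O = -6 (O = 2*(-3) = -6)
v(j) = -120 (v(j) = -5*(-4)*(-6) = 20*(-6) = -120)
L(c, T) = T + c
F(Q, y) = 455*y + Q*(-120 + y) (F(Q, y) = ((-120 + y)*Q + 456*y) - y = (Q*(-120 + y) + 456*y) - y = (456*y + Q*(-120 + y)) - y = 455*y + Q*(-120 + y))
1/F(-116, 3145) = 1/(455*3145 - 116*(-120 + 3145)) = 1/(1430975 - 116*3025) = 1/(1430975 - 350900) = 1/1080075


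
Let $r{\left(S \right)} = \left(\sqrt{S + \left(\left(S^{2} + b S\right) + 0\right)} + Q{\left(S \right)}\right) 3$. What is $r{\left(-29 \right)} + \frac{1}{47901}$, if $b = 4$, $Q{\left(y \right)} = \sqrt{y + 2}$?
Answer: $\frac{1}{47901} + 6 \sqrt{174} + 9 i \sqrt{3} \approx 79.146 + 15.588 i$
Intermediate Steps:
$Q{\left(y \right)} = \sqrt{2 + y}$
$r{\left(S \right)} = 3 \sqrt{2 + S} + 3 \sqrt{S^{2} + 5 S}$ ($r{\left(S \right)} = \left(\sqrt{S + \left(\left(S^{2} + 4 S\right) + 0\right)} + \sqrt{2 + S}\right) 3 = \left(\sqrt{S + \left(S^{2} + 4 S\right)} + \sqrt{2 + S}\right) 3 = \left(\sqrt{S^{2} + 5 S} + \sqrt{2 + S}\right) 3 = \left(\sqrt{2 + S} + \sqrt{S^{2} + 5 S}\right) 3 = 3 \sqrt{2 + S} + 3 \sqrt{S^{2} + 5 S}$)
$r{\left(-29 \right)} + \frac{1}{47901} = \left(3 \sqrt{- 29 \left(5 - 29\right)} + 3 \sqrt{2 - 29}\right) + \frac{1}{47901} = \left(3 \sqrt{\left(-29\right) \left(-24\right)} + 3 \sqrt{-27}\right) + \frac{1}{47901} = \left(3 \sqrt{696} + 3 \cdot 3 i \sqrt{3}\right) + \frac{1}{47901} = \left(3 \cdot 2 \sqrt{174} + 9 i \sqrt{3}\right) + \frac{1}{47901} = \left(6 \sqrt{174} + 9 i \sqrt{3}\right) + \frac{1}{47901} = \frac{1}{47901} + 6 \sqrt{174} + 9 i \sqrt{3}$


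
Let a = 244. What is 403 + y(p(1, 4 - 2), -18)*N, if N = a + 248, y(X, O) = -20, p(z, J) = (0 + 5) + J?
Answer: -9437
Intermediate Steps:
p(z, J) = 5 + J
N = 492 (N = 244 + 248 = 492)
403 + y(p(1, 4 - 2), -18)*N = 403 - 20*492 = 403 - 9840 = -9437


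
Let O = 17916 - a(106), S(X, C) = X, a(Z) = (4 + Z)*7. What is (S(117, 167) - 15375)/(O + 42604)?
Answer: -7629/29875 ≈ -0.25536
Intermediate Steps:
a(Z) = 28 + 7*Z
O = 17146 (O = 17916 - (28 + 7*106) = 17916 - (28 + 742) = 17916 - 1*770 = 17916 - 770 = 17146)
(S(117, 167) - 15375)/(O + 42604) = (117 - 15375)/(17146 + 42604) = -15258/59750 = -15258*1/59750 = -7629/29875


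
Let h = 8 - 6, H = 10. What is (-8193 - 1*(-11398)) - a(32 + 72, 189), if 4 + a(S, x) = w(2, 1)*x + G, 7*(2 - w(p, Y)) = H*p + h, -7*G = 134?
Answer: 24109/7 ≈ 3444.1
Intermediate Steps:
G = -134/7 (G = -⅐*134 = -134/7 ≈ -19.143)
h = 2
w(p, Y) = 12/7 - 10*p/7 (w(p, Y) = 2 - (10*p + 2)/7 = 2 - (2 + 10*p)/7 = 2 + (-2/7 - 10*p/7) = 12/7 - 10*p/7)
a(S, x) = -162/7 - 8*x/7 (a(S, x) = -4 + ((12/7 - 10/7*2)*x - 134/7) = -4 + ((12/7 - 20/7)*x - 134/7) = -4 + (-8*x/7 - 134/7) = -4 + (-134/7 - 8*x/7) = -162/7 - 8*x/7)
(-8193 - 1*(-11398)) - a(32 + 72, 189) = (-8193 - 1*(-11398)) - (-162/7 - 8/7*189) = (-8193 + 11398) - (-162/7 - 216) = 3205 - 1*(-1674/7) = 3205 + 1674/7 = 24109/7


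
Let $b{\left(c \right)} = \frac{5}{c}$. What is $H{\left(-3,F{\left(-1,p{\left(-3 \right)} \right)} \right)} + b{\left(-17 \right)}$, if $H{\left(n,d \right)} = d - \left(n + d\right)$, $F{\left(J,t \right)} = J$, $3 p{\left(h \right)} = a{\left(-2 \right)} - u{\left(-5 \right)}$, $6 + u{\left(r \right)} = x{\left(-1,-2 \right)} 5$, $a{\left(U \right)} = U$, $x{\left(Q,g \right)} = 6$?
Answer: $\frac{46}{17} \approx 2.7059$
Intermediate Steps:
$u{\left(r \right)} = 24$ ($u{\left(r \right)} = -6 + 6 \cdot 5 = -6 + 30 = 24$)
$p{\left(h \right)} = - \frac{26}{3}$ ($p{\left(h \right)} = \frac{-2 - 24}{3} = \frac{1}{3} \left(-26\right) = - \frac{26}{3}$)
$H{\left(n,d \right)} = - n$ ($H{\left(n,d \right)} = d - \left(d + n\right) = - n$)
$H{\left(-3,F{\left(-1,p{\left(-3 \right)} \right)} \right)} + b{\left(-17 \right)} = \left(-1\right) \left(-3\right) + \frac{5}{-17} = 3 + 5 \left(- \frac{1}{17}\right) = 3 - \frac{5}{17} = \frac{46}{17}$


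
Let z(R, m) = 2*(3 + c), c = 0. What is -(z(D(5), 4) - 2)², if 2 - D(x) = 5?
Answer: -16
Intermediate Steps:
D(x) = -3 (D(x) = 2 - 1*5 = 2 - 5 = -3)
z(R, m) = 6 (z(R, m) = 2*(3 + 0) = 2*3 = 6)
-(z(D(5), 4) - 2)² = -(6 - 2)² = -1*4² = -1*16 = -16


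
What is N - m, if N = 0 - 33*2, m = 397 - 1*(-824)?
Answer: -1287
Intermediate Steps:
m = 1221 (m = 397 + 824 = 1221)
N = -66 (N = 0 - 66 = -66)
N - m = -66 - 1*1221 = -66 - 1221 = -1287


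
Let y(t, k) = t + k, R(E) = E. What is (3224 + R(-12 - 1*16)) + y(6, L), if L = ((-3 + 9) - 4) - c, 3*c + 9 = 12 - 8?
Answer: 9617/3 ≈ 3205.7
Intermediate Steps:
c = -5/3 (c = -3 + (12 - 8)/3 = -3 + (1/3)*4 = -3 + 4/3 = -5/3 ≈ -1.6667)
L = 11/3 (L = ((-3 + 9) - 4) - 1*(-5/3) = (6 - 4) + 5/3 = 2 + 5/3 = 11/3 ≈ 3.6667)
y(t, k) = k + t
(3224 + R(-12 - 1*16)) + y(6, L) = (3224 + (-12 - 1*16)) + (11/3 + 6) = (3224 + (-12 - 16)) + 29/3 = (3224 - 28) + 29/3 = 3196 + 29/3 = 9617/3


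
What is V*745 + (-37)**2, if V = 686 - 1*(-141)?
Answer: 617484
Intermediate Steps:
V = 827 (V = 686 + 141 = 827)
V*745 + (-37)**2 = 827*745 + (-37)**2 = 616115 + 1369 = 617484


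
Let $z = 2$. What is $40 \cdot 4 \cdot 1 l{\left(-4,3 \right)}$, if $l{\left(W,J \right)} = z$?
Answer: $320$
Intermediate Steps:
$l{\left(W,J \right)} = 2$
$40 \cdot 4 \cdot 1 l{\left(-4,3 \right)} = 40 \cdot 4 \cdot 1 \cdot 2 = 40 \cdot 4 \cdot 2 = 160 \cdot 2 = 320$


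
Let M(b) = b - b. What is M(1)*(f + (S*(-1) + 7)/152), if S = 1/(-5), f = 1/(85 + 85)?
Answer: 0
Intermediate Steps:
f = 1/170 ≈ 0.0058824
M(b) = 0
S = -⅕ ≈ -0.20000
M(1)*(f + (S*(-1) + 7)/152) = 0*(1/170 + (-⅕*(-1) + 7)/152) = 0*(1/170 + (⅕ + 7)*(1/152)) = 0*(1/170 + (36/5)*(1/152)) = 0*(1/170 + 9/190) = 0*(86/1615) = 0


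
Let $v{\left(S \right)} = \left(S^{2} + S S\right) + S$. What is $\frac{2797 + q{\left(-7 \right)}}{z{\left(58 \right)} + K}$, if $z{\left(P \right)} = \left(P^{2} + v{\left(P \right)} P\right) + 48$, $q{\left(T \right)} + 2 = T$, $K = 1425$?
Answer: $\frac{2788}{398425} \approx 0.0069976$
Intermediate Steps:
$v{\left(S \right)} = S + 2 S^{2}$ ($v{\left(S \right)} = \left(S^{2} + S^{2}\right) + S = 2 S^{2} + S = S + 2 S^{2}$)
$q{\left(T \right)} = -2 + T$
$z{\left(P \right)} = 48 + P^{2} + P^{2} \left(1 + 2 P\right)$ ($z{\left(P \right)} = \left(P^{2} + P \left(1 + 2 P\right) P\right) + 48 = \left(P^{2} + P^{2} \left(1 + 2 P\right)\right) + 48 = 48 + P^{2} + P^{2} \left(1 + 2 P\right)$)
$\frac{2797 + q{\left(-7 \right)}}{z{\left(58 \right)} + K} = \frac{2797 - 9}{\left(48 + 2 \cdot 58^{2} + 2 \cdot 58^{3}\right) + 1425} = \frac{2797 - 9}{\left(48 + 2 \cdot 3364 + 2 \cdot 195112\right) + 1425} = \frac{2788}{\left(48 + 6728 + 390224\right) + 1425} = \frac{2788}{397000 + 1425} = \frac{2788}{398425}$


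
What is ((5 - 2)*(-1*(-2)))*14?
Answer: 84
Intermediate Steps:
((5 - 2)*(-1*(-2)))*14 = (3*2)*14 = 6*14 = 84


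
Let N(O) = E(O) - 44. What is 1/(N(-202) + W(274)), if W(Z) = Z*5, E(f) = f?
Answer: 1/1124 ≈ 0.00088968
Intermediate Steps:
W(Z) = 5*Z
N(O) = -44 + O (N(O) = O - 44 = -44 + O)
1/(N(-202) + W(274)) = 1/((-44 - 202) + 5*274) = 1/(-246 + 1370) = 1/1124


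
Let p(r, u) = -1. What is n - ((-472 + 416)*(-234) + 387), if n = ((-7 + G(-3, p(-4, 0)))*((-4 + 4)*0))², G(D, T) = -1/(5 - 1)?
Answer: -13491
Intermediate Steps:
G(D, T) = -¼ (G(D, T) = -1/4 = -1*¼ = -¼)
n = 0 (n = ((-7 - ¼)*((-4 + 4)*0))² = (-0*0)² = (-29/4*0)² = 0² = 0)
n - ((-472 + 416)*(-234) + 387) = 0 - ((-472 + 416)*(-234) + 387) = 0 - (-56*(-234) + 387) = 0 - (13104 + 387) = 0 - 1*13491 = 0 - 13491 = -13491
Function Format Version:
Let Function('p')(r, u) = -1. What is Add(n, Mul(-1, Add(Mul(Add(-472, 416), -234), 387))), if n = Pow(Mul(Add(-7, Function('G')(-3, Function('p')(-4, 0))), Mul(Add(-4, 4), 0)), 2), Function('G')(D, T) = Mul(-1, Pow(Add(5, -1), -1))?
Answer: -13491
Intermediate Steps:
Function('G')(D, T) = Rational(-1, 4) (Function('G')(D, T) = Mul(-1, Pow(4, -1)) = Mul(-1, Rational(1, 4)) = Rational(-1, 4))
n = 0 (n = Pow(Mul(Add(-7, Rational(-1, 4)), Mul(Add(-4, 4), 0)), 2) = Pow(Mul(Rational(-29, 4), Mul(0, 0)), 2) = Pow(Mul(Rational(-29, 4), 0), 2) = Pow(0, 2) = 0)
Add(n, Mul(-1, Add(Mul(Add(-472, 416), -234), 387))) = Add(0, Mul(-1, Add(Mul(Add(-472, 416), -234), 387))) = Add(0, Mul(-1, Add(Mul(-56, -234), 387))) = Add(0, Mul(-1, Add(13104, 387))) = Add(0, Mul(-1, 13491)) = Add(0, -13491) = -13491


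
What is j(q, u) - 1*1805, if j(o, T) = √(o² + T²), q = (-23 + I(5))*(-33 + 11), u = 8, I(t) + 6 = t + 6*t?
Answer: -1805 + 4*√1093 ≈ -1672.8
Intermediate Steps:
I(t) = -6 + 7*t (I(t) = -6 + (t + 6*t) = -6 + 7*t)
q = -132 (q = (-23 + (-6 + 7*5))*(-33 + 11) = (-23 + (-6 + 35))*(-22) = (-23 + 29)*(-22) = 6*(-22) = -132)
j(o, T) = √(T² + o²)
j(q, u) - 1*1805 = √(8² + (-132)²) - 1*1805 = √(64 + 17424) - 1805 = √17488 - 1805 = 4*√1093 - 1805 = -1805 + 4*√1093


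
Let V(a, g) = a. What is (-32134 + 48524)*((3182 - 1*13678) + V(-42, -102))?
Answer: -172717820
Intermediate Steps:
(-32134 + 48524)*((3182 - 1*13678) + V(-42, -102)) = (-32134 + 48524)*((3182 - 1*13678) - 42) = 16390*((3182 - 13678) - 42) = 16390*(-10496 - 42) = 16390*(-10538) = -172717820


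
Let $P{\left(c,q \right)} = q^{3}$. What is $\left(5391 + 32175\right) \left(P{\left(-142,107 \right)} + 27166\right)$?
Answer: $47040483294$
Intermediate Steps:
$\left(5391 + 32175\right) \left(P{\left(-142,107 \right)} + 27166\right) = \left(5391 + 32175\right) \left(107^{3} + 27166\right) = 37566 \left(1225043 + 27166\right) = 37566 \cdot 1252209 = 47040483294$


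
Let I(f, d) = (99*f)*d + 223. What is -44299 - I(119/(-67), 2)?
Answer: -2959412/67 ≈ -44170.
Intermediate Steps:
I(f, d) = 223 + 99*d*f (I(f, d) = 99*d*f + 223 = 223 + 99*d*f)
-44299 - I(119/(-67), 2) = -44299 - (223 + 99*2*(119/(-67))) = -44299 - (223 + 99*2*(119*(-1/67))) = -44299 - (223 + 99*2*(-119/67)) = -44299 - (223 - 23562/67) = -44299 - 1*(-8621/67) = -44299 + 8621/67 = -2959412/67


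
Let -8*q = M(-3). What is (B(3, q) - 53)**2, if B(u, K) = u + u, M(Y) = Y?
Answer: 2209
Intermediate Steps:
q = 3/8 (q = -1/8*(-3) = 3/8 ≈ 0.37500)
B(u, K) = 2*u
(B(3, q) - 53)**2 = (2*3 - 53)**2 = (6 - 53)**2 = (-47)**2 = 2209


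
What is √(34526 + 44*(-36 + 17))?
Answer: √33690 ≈ 183.55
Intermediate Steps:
√(34526 + 44*(-36 + 17)) = √(34526 + 44*(-19)) = √(34526 - 836) = √33690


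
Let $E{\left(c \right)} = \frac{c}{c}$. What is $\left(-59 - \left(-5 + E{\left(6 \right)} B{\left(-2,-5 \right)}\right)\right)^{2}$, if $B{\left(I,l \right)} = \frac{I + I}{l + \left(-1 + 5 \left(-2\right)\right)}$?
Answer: $\frac{47089}{16} \approx 2943.1$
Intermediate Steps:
$E{\left(c \right)} = 1$
$B{\left(I,l \right)} = \frac{2 I}{-11 + l}$ ($B{\left(I,l \right)} = \frac{2 I}{l - 11} = \frac{2 I}{-11 + l}$)
$\left(-59 - \left(-5 + E{\left(6 \right)} B{\left(-2,-5 \right)}\right)\right)^{2} = \left(-59 + \left(5 - 1 \cdot 2 \left(-2\right) \frac{1}{-11 - 5}\right)\right)^{2} = \left(-59 + \left(5 - 1 \cdot 2 \left(-2\right) \frac{1}{-16}\right)\right)^{2} = \left(-59 + \left(5 - 1 \cdot 2 \left(-2\right) \left(- \frac{1}{16}\right)\right)\right)^{2} = \left(-59 + \left(5 - 1 \cdot \frac{1}{4}\right)\right)^{2} = \left(-59 + \left(5 - \frac{1}{4}\right)\right)^{2} = \left(-59 + \frac{19}{4}\right)^{2} = \left(- \frac{217}{4}\right)^{2} = \frac{47089}{16}$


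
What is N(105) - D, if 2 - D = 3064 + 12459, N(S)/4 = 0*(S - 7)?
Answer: 15521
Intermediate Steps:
N(S) = 0 (N(S) = 4*(0*(S - 7)) = 4*(0*(-7 + S)) = 4*0 = 0)
D = -15521 (D = 2 - (3064 + 12459) = 2 - 1*15523 = 2 - 15523 = -15521)
N(105) - D = 0 - 1*(-15521) = 0 + 15521 = 15521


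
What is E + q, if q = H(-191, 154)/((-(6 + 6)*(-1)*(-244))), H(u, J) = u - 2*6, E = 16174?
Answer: 47357675/2928 ≈ 16174.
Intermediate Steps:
H(u, J) = -12 + u (H(u, J) = u - 12 = -12 + u)
q = 203/2928 (q = (-12 - 191)/((-(6 + 6)*(-1)*(-244))) = -203/((-12*(-1)*(-244))) = -203/((-(-12)*(-244))) = -203/((-1*2928)) = -203/(-2928) = -203*(-1/2928) = 203/2928 ≈ 0.069331)
E + q = 16174 + 203/2928 = 47357675/2928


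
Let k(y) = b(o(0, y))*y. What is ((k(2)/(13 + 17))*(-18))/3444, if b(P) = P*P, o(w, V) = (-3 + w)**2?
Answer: -81/2870 ≈ -0.028223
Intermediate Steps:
b(P) = P**2
k(y) = 81*y (k(y) = ((-3 + 0)**2)**2*y = ((-3)**2)**2*y = 9**2*y = 81*y)
((k(2)/(13 + 17))*(-18))/3444 = (((81*2)/(13 + 17))*(-18))/3444 = ((162/30)*(-18))*(1/3444) = (((1/30)*162)*(-18))*(1/3444) = ((27/5)*(-18))*(1/3444) = -486/5*1/3444 = -81/2870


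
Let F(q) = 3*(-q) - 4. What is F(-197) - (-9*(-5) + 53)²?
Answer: -9017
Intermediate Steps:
F(q) = -4 - 3*q (F(q) = -3*q - 4 = -4 - 3*q)
F(-197) - (-9*(-5) + 53)² = (-4 - 3*(-197)) - (-9*(-5) + 53)² = (-4 + 591) - (45 + 53)² = 587 - 1*98² = 587 - 1*9604 = 587 - 9604 = -9017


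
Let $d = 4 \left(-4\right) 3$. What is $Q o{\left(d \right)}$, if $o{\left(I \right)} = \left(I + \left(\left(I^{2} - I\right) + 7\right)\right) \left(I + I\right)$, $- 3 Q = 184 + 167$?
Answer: $25957152$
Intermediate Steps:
$Q = -117$ ($Q = - \frac{184 + 167}{3} = \left(- \frac{1}{3}\right) 351 = -117$)
$d = -48$ ($d = \left(-16\right) 3 = -48$)
$o{\left(I \right)} = 2 I \left(7 + I^{2}\right)$ ($o{\left(I \right)} = \left(I + \left(7 + I^{2} - I\right)\right) 2 I = \left(7 + I^{2}\right) 2 I = 2 I \left(7 + I^{2}\right)$)
$Q o{\left(d \right)} = - 117 \cdot 2 \left(-48\right) \left(7 + \left(-48\right)^{2}\right) = - 117 \cdot 2 \left(-48\right) \left(7 + 2304\right) = - 117 \cdot 2 \left(-48\right) 2311 = \left(-117\right) \left(-221856\right) = 25957152$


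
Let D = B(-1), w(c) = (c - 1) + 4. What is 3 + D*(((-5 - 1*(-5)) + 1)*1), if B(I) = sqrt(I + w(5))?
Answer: 3 + sqrt(7) ≈ 5.6458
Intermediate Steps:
w(c) = 3 + c (w(c) = (-1 + c) + 4 = 3 + c)
B(I) = sqrt(8 + I) (B(I) = sqrt(I + (3 + 5)) = sqrt(I + 8) = sqrt(8 + I))
D = sqrt(7) (D = sqrt(8 - 1) = sqrt(7) ≈ 2.6458)
3 + D*(((-5 - 1*(-5)) + 1)*1) = 3 + sqrt(7)*(((-5 - 1*(-5)) + 1)*1) = 3 + sqrt(7)*(((-5 + 5) + 1)*1) = 3 + sqrt(7)*((0 + 1)*1) = 3 + sqrt(7)*(1*1) = 3 + sqrt(7)*1 = 3 + sqrt(7)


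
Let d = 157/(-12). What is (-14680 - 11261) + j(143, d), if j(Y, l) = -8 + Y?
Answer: -25806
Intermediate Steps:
d = -157/12 (d = 157*(-1/12) = -157/12 ≈ -13.083)
(-14680 - 11261) + j(143, d) = (-14680 - 11261) + (-8 + 143) = -25941 + 135 = -25806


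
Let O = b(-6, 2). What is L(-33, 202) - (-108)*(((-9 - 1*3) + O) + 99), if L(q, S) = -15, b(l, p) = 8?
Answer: 10245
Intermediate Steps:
O = 8
L(-33, 202) - (-108)*(((-9 - 1*3) + O) + 99) = -15 - (-108)*(((-9 - 1*3) + 8) + 99) = -15 - (-108)*(((-9 - 3) + 8) + 99) = -15 - (-108)*((-12 + 8) + 99) = -15 - (-108)*(-4 + 99) = -15 - (-108)*95 = -15 - 1*(-10260) = -15 + 10260 = 10245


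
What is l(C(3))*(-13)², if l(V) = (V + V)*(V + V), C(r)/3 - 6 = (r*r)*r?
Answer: 6625476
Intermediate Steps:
C(r) = 18 + 3*r³ (C(r) = 18 + 3*((r*r)*r) = 18 + 3*(r²*r) = 18 + 3*r³)
l(V) = 4*V² (l(V) = (2*V)*(2*V) = 4*V²)
l(C(3))*(-13)² = (4*(18 + 3*3³)²)*(-13)² = (4*(18 + 3*27)²)*169 = (4*(18 + 81)²)*169 = (4*99²)*169 = (4*9801)*169 = 39204*169 = 6625476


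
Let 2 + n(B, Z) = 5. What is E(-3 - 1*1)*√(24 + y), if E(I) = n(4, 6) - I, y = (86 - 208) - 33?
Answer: 7*I*√131 ≈ 80.119*I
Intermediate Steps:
n(B, Z) = 3 (n(B, Z) = -2 + 5 = 3)
y = -155 (y = -122 - 33 = -155)
E(I) = 3 - I
E(-3 - 1*1)*√(24 + y) = (3 - (-3 - 1*1))*√(24 - 155) = (3 - (-3 - 1))*√(-131) = (3 - 1*(-4))*(I*√131) = (3 + 4)*(I*√131) = 7*(I*√131) = 7*I*√131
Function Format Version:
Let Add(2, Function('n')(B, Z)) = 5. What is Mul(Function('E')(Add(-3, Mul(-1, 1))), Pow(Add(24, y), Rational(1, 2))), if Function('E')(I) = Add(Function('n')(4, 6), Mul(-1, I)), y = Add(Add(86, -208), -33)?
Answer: Mul(7, I, Pow(131, Rational(1, 2))) ≈ Mul(80.119, I)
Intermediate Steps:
Function('n')(B, Z) = 3 (Function('n')(B, Z) = Add(-2, 5) = 3)
y = -155 (y = Add(-122, -33) = -155)
Function('E')(I) = Add(3, Mul(-1, I))
Mul(Function('E')(Add(-3, Mul(-1, 1))), Pow(Add(24, y), Rational(1, 2))) = Mul(Add(3, Mul(-1, Add(-3, Mul(-1, 1)))), Pow(Add(24, -155), Rational(1, 2))) = Mul(Add(3, Mul(-1, Add(-3, -1))), Pow(-131, Rational(1, 2))) = Mul(Add(3, Mul(-1, -4)), Mul(I, Pow(131, Rational(1, 2)))) = Mul(Add(3, 4), Mul(I, Pow(131, Rational(1, 2)))) = Mul(7, Mul(I, Pow(131, Rational(1, 2)))) = Mul(7, I, Pow(131, Rational(1, 2)))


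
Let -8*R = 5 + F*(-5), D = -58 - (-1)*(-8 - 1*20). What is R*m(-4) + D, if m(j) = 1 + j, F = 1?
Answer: -86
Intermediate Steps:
D = -86 (D = -58 - (-1)*(-8 - 20) = -58 - (-1)*(-28) = -58 - 1*28 = -58 - 28 = -86)
R = 0 (R = -(5 + 1*(-5))/8 = -(5 - 5)/8 = -1/8*0 = 0)
R*m(-4) + D = 0*(1 - 4) - 86 = 0*(-3) - 86 = 0 - 86 = -86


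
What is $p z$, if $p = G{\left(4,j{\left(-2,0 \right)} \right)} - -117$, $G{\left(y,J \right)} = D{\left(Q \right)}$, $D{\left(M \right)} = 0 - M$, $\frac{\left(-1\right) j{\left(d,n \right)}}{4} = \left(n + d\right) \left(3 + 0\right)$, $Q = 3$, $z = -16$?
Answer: $-1824$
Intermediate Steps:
$j{\left(d,n \right)} = - 12 d - 12 n$ ($j{\left(d,n \right)} = - 4 \left(n + d\right) \left(3 + 0\right) = - 4 \left(d + n\right) 3 = - 4 \left(3 d + 3 n\right) = - 12 d - 12 n$)
$D{\left(M \right)} = - M$
$G{\left(y,J \right)} = -3$ ($G{\left(y,J \right)} = \left(-1\right) 3 = -3$)
$p = 114$ ($p = -3 - -117 = -3 + 117 = 114$)
$p z = 114 \left(-16\right) = -1824$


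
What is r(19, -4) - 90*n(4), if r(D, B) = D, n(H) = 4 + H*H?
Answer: -1781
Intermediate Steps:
n(H) = 4 + H²
r(19, -4) - 90*n(4) = 19 - 90*(4 + 4²) = 19 - 90*(4 + 16) = 19 - 90*20 = 19 - 1800 = -1781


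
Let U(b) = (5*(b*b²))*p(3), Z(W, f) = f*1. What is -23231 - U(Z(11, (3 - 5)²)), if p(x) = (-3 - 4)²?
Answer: -38911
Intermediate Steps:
p(x) = 49 (p(x) = (-7)² = 49)
Z(W, f) = f
U(b) = 245*b³ (U(b) = (5*(b*b²))*49 = (5*b³)*49 = 245*b³)
-23231 - U(Z(11, (3 - 5)²)) = -23231 - 245*((3 - 5)²)³ = -23231 - 245*((-2)²)³ = -23231 - 245*4³ = -23231 - 245*64 = -23231 - 1*15680 = -23231 - 15680 = -38911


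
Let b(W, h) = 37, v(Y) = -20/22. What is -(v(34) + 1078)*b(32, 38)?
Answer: -438376/11 ≈ -39852.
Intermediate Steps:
v(Y) = -10/11 (v(Y) = -20*1/22 = -10/11)
-(v(34) + 1078)*b(32, 38) = -(-10/11 + 1078)*37 = -11848*37/11 = -1*438376/11 = -438376/11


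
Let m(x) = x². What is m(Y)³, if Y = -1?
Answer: 1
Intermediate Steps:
m(Y)³ = ((-1)²)³ = 1³ = 1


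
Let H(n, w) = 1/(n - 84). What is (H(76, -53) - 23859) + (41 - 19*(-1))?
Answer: -190393/8 ≈ -23799.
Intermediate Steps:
H(n, w) = 1/(-84 + n)
(H(76, -53) - 23859) + (41 - 19*(-1)) = (1/(-84 + 76) - 23859) + (41 - 19*(-1)) = (1/(-8) - 23859) + (41 + 19) = (-1/8 - 23859) + 60 = -190873/8 + 60 = -190393/8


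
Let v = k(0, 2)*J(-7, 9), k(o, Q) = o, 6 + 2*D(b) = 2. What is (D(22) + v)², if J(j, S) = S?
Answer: 4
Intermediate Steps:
D(b) = -2 (D(b) = -3 + (½)*2 = -3 + 1 = -2)
v = 0 (v = 0*9 = 0)
(D(22) + v)² = (-2 + 0)² = (-2)² = 4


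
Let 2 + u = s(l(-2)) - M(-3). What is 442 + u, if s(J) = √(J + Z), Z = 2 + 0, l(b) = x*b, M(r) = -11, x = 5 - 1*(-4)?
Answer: 451 + 4*I ≈ 451.0 + 4.0*I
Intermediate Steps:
x = 9 (x = 5 + 4 = 9)
l(b) = 9*b
Z = 2
s(J) = √(2 + J) (s(J) = √(J + 2) = √(2 + J))
u = 9 + 4*I (u = -2 + (√(2 + 9*(-2)) - 1*(-11)) = -2 + (√(2 - 18) + 11) = -2 + (√(-16) + 11) = -2 + (4*I + 11) = -2 + (11 + 4*I) = 9 + 4*I ≈ 9.0 + 4.0*I)
442 + u = 442 + (9 + 4*I) = 451 + 4*I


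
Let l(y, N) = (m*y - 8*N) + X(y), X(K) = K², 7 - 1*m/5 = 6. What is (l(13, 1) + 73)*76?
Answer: 22724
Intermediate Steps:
m = 5 (m = 35 - 5*6 = 35 - 30 = 5)
l(y, N) = y² - 8*N + 5*y (l(y, N) = (5*y - 8*N) + y² = (-8*N + 5*y) + y² = y² - 8*N + 5*y)
(l(13, 1) + 73)*76 = ((13² - 8*1 + 5*13) + 73)*76 = ((169 - 8 + 65) + 73)*76 = (226 + 73)*76 = 299*76 = 22724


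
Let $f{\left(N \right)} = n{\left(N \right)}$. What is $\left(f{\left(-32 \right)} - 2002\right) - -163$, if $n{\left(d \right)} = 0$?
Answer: $-1839$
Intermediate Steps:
$f{\left(N \right)} = 0$
$\left(f{\left(-32 \right)} - 2002\right) - -163 = \left(0 - 2002\right) - -163 = -2002 + \left(-1246 + 1409\right) = -2002 + 163 = -1839$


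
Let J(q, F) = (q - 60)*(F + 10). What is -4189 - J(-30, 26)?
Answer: -949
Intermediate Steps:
J(q, F) = (-60 + q)*(10 + F)
-4189 - J(-30, 26) = -4189 - (-600 - 60*26 + 10*(-30) + 26*(-30)) = -4189 - (-600 - 1560 - 300 - 780) = -4189 - 1*(-3240) = -4189 + 3240 = -949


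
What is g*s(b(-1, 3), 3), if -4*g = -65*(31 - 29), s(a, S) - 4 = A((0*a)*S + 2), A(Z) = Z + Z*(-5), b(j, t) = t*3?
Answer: -130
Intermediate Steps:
b(j, t) = 3*t
A(Z) = -4*Z (A(Z) = Z - 5*Z = -4*Z)
s(a, S) = -4 (s(a, S) = 4 - 4*((0*a)*S + 2) = 4 - 4*(0*S + 2) = 4 - 4*(0 + 2) = 4 - 4*2 = 4 - 8 = -4)
g = 65/2 (g = -(-65)*(31 - 29)/4 = -(-65)*2/4 = -¼*(-130) = 65/2 ≈ 32.500)
g*s(b(-1, 3), 3) = (65/2)*(-4) = -130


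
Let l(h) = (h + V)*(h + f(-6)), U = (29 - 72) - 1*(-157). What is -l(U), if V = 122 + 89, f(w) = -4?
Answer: -35750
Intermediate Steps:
V = 211
U = 114 (U = -43 + 157 = 114)
l(h) = (-4 + h)*(211 + h) (l(h) = (h + 211)*(h - 4) = (211 + h)*(-4 + h) = (-4 + h)*(211 + h))
-l(U) = -(-844 + 114² + 207*114) = -(-844 + 12996 + 23598) = -1*35750 = -35750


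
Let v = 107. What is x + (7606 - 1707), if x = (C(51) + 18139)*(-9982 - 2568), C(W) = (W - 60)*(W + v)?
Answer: -209792451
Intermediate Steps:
C(W) = (-60 + W)*(107 + W) (C(W) = (W - 60)*(W + 107) = (-60 + W)*(107 + W))
x = -209798350 (x = ((-6420 + 51² + 47*51) + 18139)*(-9982 - 2568) = ((-6420 + 2601 + 2397) + 18139)*(-12550) = (-1422 + 18139)*(-12550) = 16717*(-12550) = -209798350)
x + (7606 - 1707) = -209798350 + (7606 - 1707) = -209798350 + 5899 = -209792451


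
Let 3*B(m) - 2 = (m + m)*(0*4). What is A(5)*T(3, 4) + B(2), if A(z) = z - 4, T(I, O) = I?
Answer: 11/3 ≈ 3.6667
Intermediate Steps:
A(z) = -4 + z
B(m) = ⅔ (B(m) = ⅔ + ((m + m)*(0*4))/3 = ⅔ + ((2*m)*0)/3 = ⅔ + (⅓)*0 = ⅔ + 0 = ⅔)
A(5)*T(3, 4) + B(2) = (-4 + 5)*3 + ⅔ = 1*3 + ⅔ = 3 + ⅔ = 11/3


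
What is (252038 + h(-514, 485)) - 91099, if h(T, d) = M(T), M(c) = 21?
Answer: 160960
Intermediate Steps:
h(T, d) = 21
(252038 + h(-514, 485)) - 91099 = (252038 + 21) - 91099 = 252059 - 91099 = 160960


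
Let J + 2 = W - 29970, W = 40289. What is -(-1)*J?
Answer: 10317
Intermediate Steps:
J = 10317 (J = -2 + (40289 - 29970) = -2 + 10319 = 10317)
-(-1)*J = -(-1)*10317 = -1*(-10317) = 10317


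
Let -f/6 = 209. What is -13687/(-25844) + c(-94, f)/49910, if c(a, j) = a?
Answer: 48620631/92133860 ≈ 0.52772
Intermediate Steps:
f = -1254 (f = -6*209 = -1254)
-13687/(-25844) + c(-94, f)/49910 = -13687/(-25844) - 94/49910 = -13687*(-1/25844) - 94*1/49910 = 13687/25844 - 47/24955 = 48620631/92133860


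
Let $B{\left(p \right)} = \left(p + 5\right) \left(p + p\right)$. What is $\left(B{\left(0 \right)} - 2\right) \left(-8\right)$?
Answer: $16$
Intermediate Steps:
$B{\left(p \right)} = 2 p \left(5 + p\right)$ ($B{\left(p \right)} = \left(5 + p\right) 2 p = 2 p \left(5 + p\right)$)
$\left(B{\left(0 \right)} - 2\right) \left(-8\right) = \left(2 \cdot 0 \left(5 + 0\right) - 2\right) \left(-8\right) = \left(2 \cdot 0 \cdot 5 - 2\right) \left(-8\right) = \left(0 - 2\right) \left(-8\right) = \left(-2\right) \left(-8\right) = 16$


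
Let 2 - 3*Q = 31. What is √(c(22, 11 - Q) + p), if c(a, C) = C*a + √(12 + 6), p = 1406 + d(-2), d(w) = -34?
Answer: √(16440 + 27*√2)/3 ≈ 42.789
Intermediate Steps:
Q = -29/3 (Q = ⅔ - ⅓*31 = ⅔ - 31/3 = -29/3 ≈ -9.6667)
p = 1372 (p = 1406 - 34 = 1372)
c(a, C) = 3*√2 + C*a (c(a, C) = C*a + √18 = C*a + 3*√2 = 3*√2 + C*a)
√(c(22, 11 - Q) + p) = √((3*√2 + (11 - 1*(-29/3))*22) + 1372) = √((3*√2 + (11 + 29/3)*22) + 1372) = √((3*√2 + (62/3)*22) + 1372) = √((3*√2 + 1364/3) + 1372) = √((1364/3 + 3*√2) + 1372) = √(5480/3 + 3*√2)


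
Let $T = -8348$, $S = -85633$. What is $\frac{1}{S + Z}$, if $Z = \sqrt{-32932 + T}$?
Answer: $- \frac{85633}{7333051969} - \frac{8 i \sqrt{645}}{7333051969} \approx -1.1678 \cdot 10^{-5} - 2.7707 \cdot 10^{-8} i$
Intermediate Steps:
$Z = 8 i \sqrt{645}$ ($Z = \sqrt{-32932 - 8348} = \sqrt{-41280} = 8 i \sqrt{645} \approx 203.17 i$)
$\frac{1}{S + Z} = \frac{1}{-85633 + 8 i \sqrt{645}}$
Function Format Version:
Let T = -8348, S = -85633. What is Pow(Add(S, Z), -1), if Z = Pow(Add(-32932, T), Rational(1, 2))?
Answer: Add(Rational(-85633, 7333051969), Mul(Rational(-8, 7333051969), I, Pow(645, Rational(1, 2)))) ≈ Add(-1.1678e-5, Mul(-2.7707e-8, I))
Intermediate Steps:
Z = Mul(8, I, Pow(645, Rational(1, 2))) (Z = Pow(Add(-32932, -8348), Rational(1, 2)) = Pow(-41280, Rational(1, 2)) = Mul(8, I, Pow(645, Rational(1, 2))) ≈ Mul(203.17, I))
Pow(Add(S, Z), -1) = Pow(Add(-85633, Mul(8, I, Pow(645, Rational(1, 2)))), -1)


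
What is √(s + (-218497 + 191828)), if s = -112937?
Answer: 29*I*√166 ≈ 373.64*I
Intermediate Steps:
√(s + (-218497 + 191828)) = √(-112937 + (-218497 + 191828)) = √(-112937 - 26669) = √(-139606) = 29*I*√166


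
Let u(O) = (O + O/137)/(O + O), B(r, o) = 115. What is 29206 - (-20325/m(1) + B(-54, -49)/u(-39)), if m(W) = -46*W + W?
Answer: 28526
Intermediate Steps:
u(O) = 69/137 (u(O) = (O + O*(1/137))/((2*O)) = (O + O/137)*(1/(2*O)) = (138*O/137)*(1/(2*O)) = 69/137)
m(W) = -45*W
29206 - (-20325/m(1) + B(-54, -49)/u(-39)) = 29206 - (-20325/((-45*1)) + 115/(69/137)) = 29206 - (-20325/(-45) + 115*(137/69)) = 29206 - (-20325*(-1/45) + 685/3) = 29206 - (1355/3 + 685/3) = 29206 - 1*680 = 29206 - 680 = 28526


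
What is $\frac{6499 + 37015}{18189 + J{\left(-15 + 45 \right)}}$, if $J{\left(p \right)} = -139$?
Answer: $\frac{21757}{9025} \approx 2.4107$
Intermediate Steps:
$\frac{6499 + 37015}{18189 + J{\left(-15 + 45 \right)}} = \frac{6499 + 37015}{18189 - 139} = \frac{43514}{18050} = 43514 \cdot \frac{1}{18050} = \frac{21757}{9025}$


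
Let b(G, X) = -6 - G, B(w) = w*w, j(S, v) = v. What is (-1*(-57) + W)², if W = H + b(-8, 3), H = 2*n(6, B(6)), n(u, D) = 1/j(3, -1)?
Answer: 3249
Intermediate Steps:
B(w) = w²
n(u, D) = -1 (n(u, D) = 1/(-1) = -1)
H = -2 (H = 2*(-1) = -2)
W = 0 (W = -2 + (-6 - 1*(-8)) = -2 + (-6 + 8) = -2 + 2 = 0)
(-1*(-57) + W)² = (-1*(-57) + 0)² = (57 + 0)² = 57² = 3249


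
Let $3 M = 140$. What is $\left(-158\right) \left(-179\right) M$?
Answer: $\frac{3959480}{3} \approx 1.3198 \cdot 10^{6}$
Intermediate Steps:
$M = \frac{140}{3}$ ($M = \frac{1}{3} \cdot 140 = \frac{140}{3} \approx 46.667$)
$\left(-158\right) \left(-179\right) M = \left(-158\right) \left(-179\right) \frac{140}{3} = 28282 \cdot \frac{140}{3} = \frac{3959480}{3}$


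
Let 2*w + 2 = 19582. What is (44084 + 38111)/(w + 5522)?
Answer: 82195/15312 ≈ 5.3680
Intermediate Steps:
w = 9790 (w = -1 + (1/2)*19582 = -1 + 9791 = 9790)
(44084 + 38111)/(w + 5522) = (44084 + 38111)/(9790 + 5522) = 82195/15312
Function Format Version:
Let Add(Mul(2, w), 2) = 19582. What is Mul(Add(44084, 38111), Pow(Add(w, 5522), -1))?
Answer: Rational(82195, 15312) ≈ 5.3680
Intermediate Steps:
w = 9790 (w = Add(-1, Mul(Rational(1, 2), 19582)) = Add(-1, 9791) = 9790)
Mul(Add(44084, 38111), Pow(Add(w, 5522), -1)) = Mul(Add(44084, 38111), Pow(Add(9790, 5522), -1)) = Mul(82195, Pow(15312, -1)) = Mul(82195, Rational(1, 15312)) = Rational(82195, 15312)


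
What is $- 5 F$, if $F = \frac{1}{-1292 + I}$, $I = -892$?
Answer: $\frac{5}{2184} \approx 0.0022894$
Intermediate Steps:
$F = - \frac{1}{2184}$ ($F = \frac{1}{-1292 - 892} = \frac{1}{-2184} = - \frac{1}{2184} \approx -0.00045788$)
$- 5 F = \left(-5\right) \left(- \frac{1}{2184}\right) = \frac{5}{2184}$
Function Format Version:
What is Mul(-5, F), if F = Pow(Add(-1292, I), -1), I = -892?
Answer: Rational(5, 2184) ≈ 0.0022894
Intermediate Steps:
F = Rational(-1, 2184) (F = Pow(Add(-1292, -892), -1) = Pow(-2184, -1) = Rational(-1, 2184) ≈ -0.00045788)
Mul(-5, F) = Mul(-5, Rational(-1, 2184)) = Rational(5, 2184)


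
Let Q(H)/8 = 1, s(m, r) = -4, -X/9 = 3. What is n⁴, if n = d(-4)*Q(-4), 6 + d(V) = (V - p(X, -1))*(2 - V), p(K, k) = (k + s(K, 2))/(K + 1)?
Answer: 110199605760000/28561 ≈ 3.8584e+9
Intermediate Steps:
X = -27 (X = -9*3 = -27)
p(K, k) = (-4 + k)/(1 + K) (p(K, k) = (k - 4)/(K + 1) = (-4 + k)/(1 + K))
Q(H) = 8 (Q(H) = 8*1 = 8)
d(V) = -6 + (2 - V)*(-5/26 + V) (d(V) = -6 + (V - (-4 - 1)/(1 - 27))*(2 - V) = -6 + (V - (-5)/(-26))*(2 - V) = -6 + (V - (-1)*(-5)/26)*(2 - V) = -6 + (V - 1*5/26)*(2 - V) = -6 + (V - 5/26)*(2 - V) = -6 + (-5/26 + V)*(2 - V) = -6 + (2 - V)*(-5/26 + V))
n = -3240/13 (n = (-83/13 - 1*(-4)² + (57/26)*(-4))*8 = (-83/13 - 1*16 - 114/13)*8 = (-83/13 - 16 - 114/13)*8 = -405/13*8 = -3240/13 ≈ -249.23)
n⁴ = (-3240/13)⁴ = 110199605760000/28561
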